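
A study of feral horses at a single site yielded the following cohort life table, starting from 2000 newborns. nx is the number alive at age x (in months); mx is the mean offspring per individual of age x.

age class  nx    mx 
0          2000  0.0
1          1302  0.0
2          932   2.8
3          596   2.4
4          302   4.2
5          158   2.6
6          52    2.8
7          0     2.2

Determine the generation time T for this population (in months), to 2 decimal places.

lx = nx/n0 = nx/2000: 1, 0.651, 0.466, 0.298, 0.151, 0.079, 0.026, 0
lx·mx: 0, 0, 1.3048, 0.7152, 0.6342, 0.2054, 0.0728, 0 → R0 = 2.9324
x·lx·mx: 0, 0, 2.6096, 2.1456, 2.5368, 1.027, 0.4368, 0 → Σ = 8.7558
T = 8.7558 / 2.9324 = 2.985882… → 2.99

2.99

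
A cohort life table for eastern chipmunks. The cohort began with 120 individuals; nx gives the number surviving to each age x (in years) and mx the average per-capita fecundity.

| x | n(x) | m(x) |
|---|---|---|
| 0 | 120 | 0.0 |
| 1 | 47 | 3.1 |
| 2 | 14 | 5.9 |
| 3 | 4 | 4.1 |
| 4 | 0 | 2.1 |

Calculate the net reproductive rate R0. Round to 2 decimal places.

2.04

lx = nx/n0 = nx/120: 1, 0.39167…, 0.11667…, 0.03333…, 0
lx·mx by age: 0, 1.214167…, 0.688333…, 0.136667…, 0
R0 = Σ lx·mx = 2.039167… → 2.04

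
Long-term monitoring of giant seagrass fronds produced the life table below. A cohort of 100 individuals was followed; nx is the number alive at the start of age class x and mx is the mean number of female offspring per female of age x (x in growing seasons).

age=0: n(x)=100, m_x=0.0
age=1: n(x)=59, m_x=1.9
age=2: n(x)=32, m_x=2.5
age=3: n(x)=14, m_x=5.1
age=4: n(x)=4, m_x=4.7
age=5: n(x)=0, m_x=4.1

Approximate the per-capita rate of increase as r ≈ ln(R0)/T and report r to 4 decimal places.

lx = nx/n0 = nx/100: 1, 0.59, 0.32, 0.14, 0.04, 0
R0 = Σ lx·mx = 0 + 1.121 + 0.8 + 0.714 + 0.188 + 0 = 2.823
Σ x·lx·mx = 5.615; T = 5.615/2.823 = 1.98902…
r ≈ ln(R0)/T = ln(2.823)/1.98902… = 0.521765… → 0.5218

0.5218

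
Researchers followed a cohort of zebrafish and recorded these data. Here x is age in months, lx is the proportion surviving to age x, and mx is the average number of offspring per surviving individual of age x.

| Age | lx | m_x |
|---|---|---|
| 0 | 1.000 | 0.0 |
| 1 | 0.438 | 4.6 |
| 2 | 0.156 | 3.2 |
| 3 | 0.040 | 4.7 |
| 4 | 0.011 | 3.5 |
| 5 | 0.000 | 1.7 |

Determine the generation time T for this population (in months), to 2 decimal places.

1.36

lx·mx: 0, 2.0148, 0.4992, 0.188, 0.0385, 0 → R0 = 2.7405
x·lx·mx: 0, 2.0148, 0.9984, 0.564, 0.154, 0 → Σ = 3.7312
T = 3.7312 / 2.7405 = 1.361503… → 1.36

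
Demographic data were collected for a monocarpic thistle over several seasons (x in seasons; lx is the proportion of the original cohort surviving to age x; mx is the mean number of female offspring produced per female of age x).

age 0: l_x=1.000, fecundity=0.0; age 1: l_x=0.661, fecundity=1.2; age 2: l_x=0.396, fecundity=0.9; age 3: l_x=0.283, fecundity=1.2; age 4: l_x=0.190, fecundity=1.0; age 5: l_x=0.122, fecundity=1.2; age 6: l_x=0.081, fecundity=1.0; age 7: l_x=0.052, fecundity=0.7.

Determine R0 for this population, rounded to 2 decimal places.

lx·mx by age: 0, 0.7932, 0.3564, 0.3396, 0.19, 0.1464, 0.081, 0.0364
R0 = Σ lx·mx = 1.943 → 1.94

1.94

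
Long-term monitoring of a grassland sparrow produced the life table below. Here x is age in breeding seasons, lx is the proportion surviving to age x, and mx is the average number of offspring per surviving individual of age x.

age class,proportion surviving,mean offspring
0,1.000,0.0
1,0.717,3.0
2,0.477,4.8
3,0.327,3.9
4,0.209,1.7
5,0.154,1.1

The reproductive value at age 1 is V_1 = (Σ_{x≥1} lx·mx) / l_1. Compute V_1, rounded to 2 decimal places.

8.70

lx·mx for x ≥ 1: 2.151, 2.2896, 1.2753, 0.3553, 0.1694 → sum = 6.2406
V_1 = 6.2406 / l_1 = 6.2406 / 0.717 = 8.703766… → 8.70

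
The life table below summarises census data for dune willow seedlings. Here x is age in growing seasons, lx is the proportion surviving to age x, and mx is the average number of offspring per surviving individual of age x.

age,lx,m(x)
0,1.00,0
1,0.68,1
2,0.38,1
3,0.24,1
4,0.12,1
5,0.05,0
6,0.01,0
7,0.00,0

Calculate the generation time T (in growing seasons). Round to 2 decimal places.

1.86

lx·mx: 0, 0.68, 0.38, 0.24, 0.12, 0, 0, 0 → R0 = 1.42
x·lx·mx: 0, 0.68, 0.76, 0.72, 0.48, 0, 0, 0 → Σ = 2.64
T = 2.64 / 1.42 = 1.859155… → 1.86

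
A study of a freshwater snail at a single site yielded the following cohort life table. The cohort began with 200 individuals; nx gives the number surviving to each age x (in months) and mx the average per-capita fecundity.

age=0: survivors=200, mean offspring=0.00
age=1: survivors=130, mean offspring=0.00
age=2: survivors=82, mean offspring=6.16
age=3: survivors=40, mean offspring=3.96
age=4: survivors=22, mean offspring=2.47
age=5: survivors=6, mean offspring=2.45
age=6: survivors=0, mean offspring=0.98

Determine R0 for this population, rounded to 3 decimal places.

3.663

lx = nx/n0 = nx/200: 1, 0.65, 0.41, 0.2, 0.11, 0.03, 0
lx·mx by age: 0, 0, 2.5256, 0.792, 0.2717, 0.0735, 0
R0 = Σ lx·mx = 3.6628 → 3.663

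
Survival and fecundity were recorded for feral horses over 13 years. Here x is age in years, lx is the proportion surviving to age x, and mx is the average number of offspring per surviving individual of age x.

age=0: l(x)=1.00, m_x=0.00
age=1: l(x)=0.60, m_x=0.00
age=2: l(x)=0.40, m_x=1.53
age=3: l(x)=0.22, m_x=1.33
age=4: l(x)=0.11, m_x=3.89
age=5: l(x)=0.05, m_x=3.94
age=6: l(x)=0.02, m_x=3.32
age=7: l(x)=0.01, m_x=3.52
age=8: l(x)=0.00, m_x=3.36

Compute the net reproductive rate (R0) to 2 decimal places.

lx·mx by age: 0, 0, 0.612, 0.2926, 0.4279, 0.197, 0.0664, 0.0352, 0
R0 = Σ lx·mx = 1.6311 → 1.63

1.63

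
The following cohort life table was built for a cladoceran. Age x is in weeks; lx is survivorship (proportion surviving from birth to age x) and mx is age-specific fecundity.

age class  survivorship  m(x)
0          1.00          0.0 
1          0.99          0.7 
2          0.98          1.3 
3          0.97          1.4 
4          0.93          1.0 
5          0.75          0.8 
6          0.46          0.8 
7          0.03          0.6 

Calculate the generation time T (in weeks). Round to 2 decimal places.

lx·mx: 0, 0.693, 1.274, 1.358, 0.93, 0.6, 0.368, 0.018 → R0 = 5.241
x·lx·mx: 0, 0.693, 2.548, 4.074, 3.72, 3, 2.208, 0.126 → Σ = 16.369
T = 16.369 / 5.241 = 3.123259… → 3.12

3.12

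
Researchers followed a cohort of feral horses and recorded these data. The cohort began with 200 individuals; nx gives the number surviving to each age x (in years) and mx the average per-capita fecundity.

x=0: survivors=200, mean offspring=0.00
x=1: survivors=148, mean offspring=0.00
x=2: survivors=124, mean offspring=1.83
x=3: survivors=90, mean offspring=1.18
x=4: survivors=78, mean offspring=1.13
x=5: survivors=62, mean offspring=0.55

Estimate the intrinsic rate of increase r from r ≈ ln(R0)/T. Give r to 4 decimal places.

0.2892

lx = nx/n0 = nx/200: 1, 0.74, 0.62, 0.45, 0.39, 0.31
R0 = Σ lx·mx = 0 + 0 + 1.1346 + 0.531 + 0.4407 + 0.1705 = 2.2768
Σ x·lx·mx = 6.4775; T = 6.4775/2.2768 = 2.845…
r ≈ ln(R0)/T = ln(2.2768)/2.845… = 0.289199… → 0.2892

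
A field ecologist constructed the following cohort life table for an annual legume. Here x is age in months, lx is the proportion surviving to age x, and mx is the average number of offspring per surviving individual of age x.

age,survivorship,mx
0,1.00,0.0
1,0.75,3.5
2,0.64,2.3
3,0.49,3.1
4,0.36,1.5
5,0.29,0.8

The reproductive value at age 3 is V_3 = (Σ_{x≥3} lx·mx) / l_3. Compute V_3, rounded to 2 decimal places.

4.68

lx·mx for x ≥ 3: 1.519, 0.54, 0.232 → sum = 2.291
V_3 = 2.291 / l_3 = 2.291 / 0.49 = 4.67551… → 4.68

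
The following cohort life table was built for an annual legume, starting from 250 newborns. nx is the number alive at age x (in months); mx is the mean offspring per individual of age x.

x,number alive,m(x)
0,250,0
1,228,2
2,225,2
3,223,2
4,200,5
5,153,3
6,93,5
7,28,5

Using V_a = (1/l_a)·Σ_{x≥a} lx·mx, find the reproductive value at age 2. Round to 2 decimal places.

13.16

lx = nx/n0 = nx/250: 1, 0.912, 0.9, 0.892, 0.8, 0.612, 0.372, 0.112
lx·mx for x ≥ 2: 1.8, 1.784, 4, 1.836, 1.86, 0.56 → sum = 11.84
V_2 = 11.84 / l_2 = 11.84 / 0.9 = 13.155556… → 13.16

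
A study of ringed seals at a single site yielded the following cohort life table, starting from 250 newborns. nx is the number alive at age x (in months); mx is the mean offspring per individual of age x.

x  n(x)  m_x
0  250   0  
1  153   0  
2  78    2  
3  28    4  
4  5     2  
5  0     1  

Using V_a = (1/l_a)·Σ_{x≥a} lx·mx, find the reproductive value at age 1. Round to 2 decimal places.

1.82

lx = nx/n0 = nx/250: 1, 0.612, 0.312, 0.112, 0.02, 0
lx·mx for x ≥ 1: 0, 0.624, 0.448, 0.04, 0 → sum = 1.112
V_1 = 1.112 / l_1 = 1.112 / 0.612 = 1.816993… → 1.82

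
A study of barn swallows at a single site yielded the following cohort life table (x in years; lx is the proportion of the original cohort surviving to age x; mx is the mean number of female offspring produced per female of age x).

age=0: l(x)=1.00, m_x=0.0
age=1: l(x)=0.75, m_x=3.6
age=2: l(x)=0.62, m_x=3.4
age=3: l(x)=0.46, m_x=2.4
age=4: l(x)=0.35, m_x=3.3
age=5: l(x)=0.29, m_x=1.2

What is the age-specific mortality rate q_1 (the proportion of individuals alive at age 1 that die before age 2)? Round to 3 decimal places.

0.173

q_1 = (l_1 − l_2) / l_1 = (0.75 − 0.62) / 0.75
     = 0.13 / 0.75 = 0.173333… → 0.173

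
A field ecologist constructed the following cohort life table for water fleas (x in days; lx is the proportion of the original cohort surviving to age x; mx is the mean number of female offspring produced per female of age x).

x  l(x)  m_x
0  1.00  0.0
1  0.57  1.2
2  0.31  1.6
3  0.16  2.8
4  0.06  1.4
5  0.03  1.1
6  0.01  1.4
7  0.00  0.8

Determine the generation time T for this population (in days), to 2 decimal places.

lx·mx: 0, 0.684, 0.496, 0.448, 0.084, 0.033, 0.014, 0 → R0 = 1.759
x·lx·mx: 0, 0.684, 0.992, 1.344, 0.336, 0.165, 0.084, 0 → Σ = 3.605
T = 3.605 / 1.759 = 2.04946… → 2.05

2.05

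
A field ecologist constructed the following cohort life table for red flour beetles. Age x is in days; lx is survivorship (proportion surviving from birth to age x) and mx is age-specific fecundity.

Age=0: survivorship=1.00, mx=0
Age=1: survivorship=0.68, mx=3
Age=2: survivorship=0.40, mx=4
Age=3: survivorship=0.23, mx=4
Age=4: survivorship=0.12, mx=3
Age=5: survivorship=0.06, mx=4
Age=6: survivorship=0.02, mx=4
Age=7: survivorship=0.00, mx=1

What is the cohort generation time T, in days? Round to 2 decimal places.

2.12

lx·mx: 0, 2.04, 1.6, 0.92, 0.36, 0.24, 0.08, 0 → R0 = 5.24
x·lx·mx: 0, 2.04, 3.2, 2.76, 1.44, 1.2, 0.48, 0 → Σ = 11.12
T = 11.12 / 5.24 = 2.122137… → 2.12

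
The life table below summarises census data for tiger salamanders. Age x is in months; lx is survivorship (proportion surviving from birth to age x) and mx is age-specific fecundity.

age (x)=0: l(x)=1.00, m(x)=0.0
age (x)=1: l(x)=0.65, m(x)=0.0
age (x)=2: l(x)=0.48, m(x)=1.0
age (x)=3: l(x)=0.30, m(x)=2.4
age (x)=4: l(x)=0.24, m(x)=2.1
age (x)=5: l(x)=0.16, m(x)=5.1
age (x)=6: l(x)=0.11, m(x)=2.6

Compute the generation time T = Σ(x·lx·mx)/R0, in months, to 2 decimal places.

lx·mx: 0, 0, 0.48, 0.72, 0.504, 0.816, 0.286 → R0 = 2.806
x·lx·mx: 0, 0, 0.96, 2.16, 2.016, 4.08, 1.716 → Σ = 10.932
T = 10.932 / 2.806 = 3.895937… → 3.90

3.90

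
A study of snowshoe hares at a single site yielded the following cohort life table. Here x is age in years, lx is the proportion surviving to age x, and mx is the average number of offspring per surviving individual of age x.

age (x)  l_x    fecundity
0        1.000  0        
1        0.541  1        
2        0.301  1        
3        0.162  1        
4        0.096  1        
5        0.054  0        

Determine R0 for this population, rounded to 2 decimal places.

lx·mx by age: 0, 0.541, 0.301, 0.162, 0.096, 0
R0 = Σ lx·mx = 1.1 → 1.10

1.10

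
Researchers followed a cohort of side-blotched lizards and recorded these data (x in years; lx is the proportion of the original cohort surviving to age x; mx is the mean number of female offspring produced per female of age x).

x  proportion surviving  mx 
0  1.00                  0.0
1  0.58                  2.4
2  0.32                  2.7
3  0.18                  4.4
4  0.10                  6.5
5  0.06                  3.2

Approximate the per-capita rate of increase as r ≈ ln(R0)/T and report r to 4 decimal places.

0.5835

R0 = Σ lx·mx = 0 + 1.392 + 0.864 + 0.792 + 0.65 + 0.192 = 3.89
Σ x·lx·mx = 9.056; T = 9.056/3.89 = 2.32802…
r ≈ ln(R0)/T = ln(3.89)/2.32802… = 0.583504… → 0.5835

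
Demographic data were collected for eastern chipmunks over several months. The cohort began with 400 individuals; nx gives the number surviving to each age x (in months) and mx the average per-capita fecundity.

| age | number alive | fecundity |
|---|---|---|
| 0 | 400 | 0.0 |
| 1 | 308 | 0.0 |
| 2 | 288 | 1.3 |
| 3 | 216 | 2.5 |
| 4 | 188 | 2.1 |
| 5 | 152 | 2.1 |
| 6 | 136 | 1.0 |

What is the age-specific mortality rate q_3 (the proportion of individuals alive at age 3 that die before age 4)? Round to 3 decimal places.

lx = nx/n0 = nx/400: 1, 0.77, 0.72, 0.54, 0.47, 0.38, 0.34
q_3 = (l_3 − l_4) / l_3 = (0.54 − 0.47) / 0.54
     = 0.07 / 0.54 = 0.12963… → 0.130

0.130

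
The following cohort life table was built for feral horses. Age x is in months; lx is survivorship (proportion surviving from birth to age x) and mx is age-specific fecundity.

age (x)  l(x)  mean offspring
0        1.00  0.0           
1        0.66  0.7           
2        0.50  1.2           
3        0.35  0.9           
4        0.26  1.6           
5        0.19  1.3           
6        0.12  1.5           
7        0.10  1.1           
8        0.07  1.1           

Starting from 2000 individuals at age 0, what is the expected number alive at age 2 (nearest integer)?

Expected survivors = N0 · l_2 = 2000 × 0.50 = 1000 → 1000

1000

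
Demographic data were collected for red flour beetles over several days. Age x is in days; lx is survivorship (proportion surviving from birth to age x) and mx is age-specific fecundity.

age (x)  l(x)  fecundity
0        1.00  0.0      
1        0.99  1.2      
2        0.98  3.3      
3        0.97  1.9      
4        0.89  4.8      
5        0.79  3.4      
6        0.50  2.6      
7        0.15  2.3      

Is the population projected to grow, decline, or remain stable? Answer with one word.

growing

R0 = Σ lx·mx = 0 + 1.188 + 3.234 + 1.843 + 4.272 + 2.686 + 1.3 + 0.345 = 14.868
R0 > 1, so the population is growing.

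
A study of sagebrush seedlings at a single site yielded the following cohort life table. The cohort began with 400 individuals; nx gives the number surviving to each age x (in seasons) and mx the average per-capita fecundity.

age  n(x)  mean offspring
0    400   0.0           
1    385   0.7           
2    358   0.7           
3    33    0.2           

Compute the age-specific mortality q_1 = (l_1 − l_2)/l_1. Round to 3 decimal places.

0.070

lx = nx/n0 = nx/400: 1, 0.9625, 0.895, 0.0825
q_1 = (l_1 − l_2) / l_1 = (0.9625 − 0.895) / 0.9625
     = 0.0675 / 0.9625 = 0.07013… → 0.070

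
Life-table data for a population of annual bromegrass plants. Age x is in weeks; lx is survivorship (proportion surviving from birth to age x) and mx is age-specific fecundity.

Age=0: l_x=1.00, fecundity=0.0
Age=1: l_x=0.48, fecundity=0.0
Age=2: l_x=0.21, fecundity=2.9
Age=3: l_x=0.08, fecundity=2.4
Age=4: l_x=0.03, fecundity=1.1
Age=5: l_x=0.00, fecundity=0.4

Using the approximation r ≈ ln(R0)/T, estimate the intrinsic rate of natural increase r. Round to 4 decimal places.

R0 = Σ lx·mx = 0 + 0 + 0.609 + 0.192 + 0.033 + 0 = 0.834
Σ x·lx·mx = 1.926; T = 1.926/0.834 = 2.30935…
r ≈ ln(R0)/T = ln(0.834)/2.30935… = -0.078603… → -0.0786

-0.0786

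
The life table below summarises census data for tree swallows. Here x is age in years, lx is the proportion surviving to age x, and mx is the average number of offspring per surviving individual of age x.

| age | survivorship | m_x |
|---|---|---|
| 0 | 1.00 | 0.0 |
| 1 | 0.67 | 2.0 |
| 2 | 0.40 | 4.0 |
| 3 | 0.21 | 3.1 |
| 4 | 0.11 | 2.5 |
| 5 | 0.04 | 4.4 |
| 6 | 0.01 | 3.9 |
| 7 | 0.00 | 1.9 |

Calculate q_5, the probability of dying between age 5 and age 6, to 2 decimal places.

0.75

q_5 = (l_5 − l_6) / l_5 = (0.04 − 0.01) / 0.04
     = 0.03 / 0.04 = 0.75 → 0.75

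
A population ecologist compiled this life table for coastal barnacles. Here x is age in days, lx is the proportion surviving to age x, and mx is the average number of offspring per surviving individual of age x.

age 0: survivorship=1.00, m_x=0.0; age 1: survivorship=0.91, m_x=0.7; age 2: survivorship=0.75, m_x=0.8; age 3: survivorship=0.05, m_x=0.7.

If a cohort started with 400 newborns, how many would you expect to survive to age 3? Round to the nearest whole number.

Expected survivors = N0 · l_3 = 400 × 0.05 = 20 → 20

20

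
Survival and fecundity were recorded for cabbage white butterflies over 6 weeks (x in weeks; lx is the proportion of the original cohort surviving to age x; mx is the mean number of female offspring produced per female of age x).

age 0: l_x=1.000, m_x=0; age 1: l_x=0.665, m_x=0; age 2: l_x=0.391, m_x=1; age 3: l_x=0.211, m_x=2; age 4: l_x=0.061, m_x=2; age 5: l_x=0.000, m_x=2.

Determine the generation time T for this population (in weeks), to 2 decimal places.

lx·mx: 0, 0, 0.391, 0.422, 0.122, 0 → R0 = 0.935
x·lx·mx: 0, 0, 0.782, 1.266, 0.488, 0 → Σ = 2.536
T = 2.536 / 0.935 = 2.712299… → 2.71

2.71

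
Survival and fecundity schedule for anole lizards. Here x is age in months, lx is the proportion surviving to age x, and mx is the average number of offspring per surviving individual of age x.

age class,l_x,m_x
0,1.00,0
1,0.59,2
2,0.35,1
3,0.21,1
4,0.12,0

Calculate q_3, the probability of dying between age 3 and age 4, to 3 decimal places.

q_3 = (l_3 − l_4) / l_3 = (0.21 − 0.12) / 0.21
     = 0.09 / 0.21 = 0.428571… → 0.429

0.429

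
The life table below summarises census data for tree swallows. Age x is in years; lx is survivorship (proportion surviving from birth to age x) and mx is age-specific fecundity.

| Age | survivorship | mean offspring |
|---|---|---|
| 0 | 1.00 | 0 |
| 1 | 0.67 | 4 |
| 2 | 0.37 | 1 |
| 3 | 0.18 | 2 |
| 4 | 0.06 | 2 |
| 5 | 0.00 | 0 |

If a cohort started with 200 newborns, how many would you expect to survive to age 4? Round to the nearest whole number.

Expected survivors = N0 · l_4 = 200 × 0.06 = 12 → 12

12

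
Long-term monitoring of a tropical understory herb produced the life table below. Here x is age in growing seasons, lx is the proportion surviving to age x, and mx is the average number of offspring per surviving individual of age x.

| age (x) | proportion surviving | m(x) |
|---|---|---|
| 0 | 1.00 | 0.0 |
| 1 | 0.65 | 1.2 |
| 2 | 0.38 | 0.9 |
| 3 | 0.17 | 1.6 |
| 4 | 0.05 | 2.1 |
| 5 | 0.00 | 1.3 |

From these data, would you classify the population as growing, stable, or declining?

R0 = Σ lx·mx = 0 + 0.78 + 0.342 + 0.272 + 0.105 + 0 = 1.499
R0 > 1, so the population is growing.

growing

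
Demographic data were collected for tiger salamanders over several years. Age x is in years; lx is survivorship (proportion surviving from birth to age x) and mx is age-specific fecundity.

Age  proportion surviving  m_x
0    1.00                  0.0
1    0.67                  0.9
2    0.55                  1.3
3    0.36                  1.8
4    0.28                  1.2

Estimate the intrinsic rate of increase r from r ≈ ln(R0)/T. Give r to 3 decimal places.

0.361

R0 = Σ lx·mx = 0 + 0.603 + 0.715 + 0.648 + 0.336 = 2.302
Σ x·lx·mx = 5.321; T = 5.321/2.302 = 2.31147…
r ≈ ln(R0)/T = ln(2.302)/2.31147… = 0.36071… → 0.361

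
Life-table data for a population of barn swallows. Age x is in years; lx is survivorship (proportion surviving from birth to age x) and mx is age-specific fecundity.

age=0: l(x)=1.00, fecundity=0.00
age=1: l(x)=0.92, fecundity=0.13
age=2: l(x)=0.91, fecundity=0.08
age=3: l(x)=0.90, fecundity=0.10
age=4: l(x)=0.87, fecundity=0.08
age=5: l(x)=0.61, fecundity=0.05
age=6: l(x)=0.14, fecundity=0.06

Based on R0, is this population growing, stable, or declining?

R0 = Σ lx·mx = 0 + 0.1196 + 0.0728 + 0.09 + 0.0696 + 0.0305 + 0.0084 = 0.3909
R0 < 1, so the population is declining.

declining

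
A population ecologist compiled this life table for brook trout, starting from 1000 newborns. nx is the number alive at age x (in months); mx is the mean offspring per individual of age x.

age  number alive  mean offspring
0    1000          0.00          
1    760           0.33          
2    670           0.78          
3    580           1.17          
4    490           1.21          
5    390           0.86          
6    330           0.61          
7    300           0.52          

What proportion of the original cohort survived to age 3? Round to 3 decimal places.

0.580

l_3 = n_3/n_0 = 580/1000 = 0.58 → 0.580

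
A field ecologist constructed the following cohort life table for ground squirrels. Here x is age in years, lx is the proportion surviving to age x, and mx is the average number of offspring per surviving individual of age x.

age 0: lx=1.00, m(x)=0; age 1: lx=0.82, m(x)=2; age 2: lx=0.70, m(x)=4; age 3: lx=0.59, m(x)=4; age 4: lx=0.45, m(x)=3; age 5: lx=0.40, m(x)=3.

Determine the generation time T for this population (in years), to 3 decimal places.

lx·mx: 0, 1.64, 2.8, 2.36, 1.35, 1.2 → R0 = 9.35
x·lx·mx: 0, 1.64, 5.6, 7.08, 5.4, 6 → Σ = 25.72
T = 25.72 / 9.35 = 2.750802… → 2.751

2.751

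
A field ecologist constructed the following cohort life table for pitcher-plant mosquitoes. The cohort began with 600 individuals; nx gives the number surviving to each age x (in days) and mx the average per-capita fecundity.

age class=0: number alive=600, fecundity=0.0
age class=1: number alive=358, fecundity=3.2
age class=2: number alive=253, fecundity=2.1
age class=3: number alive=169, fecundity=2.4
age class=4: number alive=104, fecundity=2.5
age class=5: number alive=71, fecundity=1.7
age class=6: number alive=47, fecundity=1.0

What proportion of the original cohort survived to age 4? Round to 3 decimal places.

0.173

l_4 = n_4/n_0 = 104/600 = 0.173333… → 0.173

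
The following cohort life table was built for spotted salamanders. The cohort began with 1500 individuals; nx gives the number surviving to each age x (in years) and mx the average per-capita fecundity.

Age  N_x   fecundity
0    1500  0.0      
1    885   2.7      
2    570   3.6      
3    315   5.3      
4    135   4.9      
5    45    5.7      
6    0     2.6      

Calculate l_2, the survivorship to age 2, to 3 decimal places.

0.380

l_2 = n_2/n_0 = 570/1500 = 0.38 → 0.380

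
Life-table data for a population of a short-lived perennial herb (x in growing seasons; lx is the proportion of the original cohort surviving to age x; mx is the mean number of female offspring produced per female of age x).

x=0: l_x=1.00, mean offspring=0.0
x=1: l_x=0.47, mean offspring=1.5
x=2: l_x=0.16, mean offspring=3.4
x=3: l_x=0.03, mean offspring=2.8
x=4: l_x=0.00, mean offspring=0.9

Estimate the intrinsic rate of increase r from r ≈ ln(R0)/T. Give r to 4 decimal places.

0.1874

R0 = Σ lx·mx = 0 + 0.705 + 0.544 + 0.084 + 0 = 1.333
Σ x·lx·mx = 2.045; T = 2.045/1.333 = 1.53413…
r ≈ ln(R0)/T = ln(1.333)/1.53413… = 0.187358… → 0.1874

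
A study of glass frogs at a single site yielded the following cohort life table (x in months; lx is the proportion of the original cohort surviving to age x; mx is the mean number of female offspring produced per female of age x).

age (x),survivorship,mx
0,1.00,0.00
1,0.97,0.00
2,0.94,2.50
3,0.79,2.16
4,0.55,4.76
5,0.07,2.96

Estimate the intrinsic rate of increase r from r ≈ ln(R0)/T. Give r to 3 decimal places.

0.622

R0 = Σ lx·mx = 0 + 0 + 2.35 + 1.7064 + 2.618 + 0.2072 = 6.8816
Σ x·lx·mx = 21.3272; T = 21.3272/6.8816 = 3.09916…
r ≈ ln(R0)/T = ln(6.8816)/3.09916… = 0.62238… → 0.622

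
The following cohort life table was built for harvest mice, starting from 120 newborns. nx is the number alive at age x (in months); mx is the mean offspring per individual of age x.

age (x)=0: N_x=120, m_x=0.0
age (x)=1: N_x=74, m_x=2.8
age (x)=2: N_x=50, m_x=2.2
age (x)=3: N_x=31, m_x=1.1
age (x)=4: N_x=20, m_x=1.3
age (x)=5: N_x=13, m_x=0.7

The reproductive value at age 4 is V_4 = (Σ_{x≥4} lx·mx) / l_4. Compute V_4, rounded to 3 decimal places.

lx = nx/n0 = nx/120: 1, 0.61667…, 0.41667…, 0.25833…, 0.16667…, 0.10833…
lx·mx for x ≥ 4: 0.216667…, 0.075833… → sum = 0.2925…
V_4 = 0.2925… / l_4 = 0.2925… / 0.166667… = 1.755… → 1.755

1.755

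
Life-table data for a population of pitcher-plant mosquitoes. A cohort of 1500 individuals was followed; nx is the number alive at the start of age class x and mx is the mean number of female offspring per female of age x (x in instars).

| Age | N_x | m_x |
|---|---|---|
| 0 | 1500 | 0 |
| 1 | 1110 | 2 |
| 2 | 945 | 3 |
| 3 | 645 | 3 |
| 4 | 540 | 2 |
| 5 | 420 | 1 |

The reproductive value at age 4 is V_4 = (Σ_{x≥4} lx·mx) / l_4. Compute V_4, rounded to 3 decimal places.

lx = nx/n0 = nx/1500: 1, 0.74, 0.63, 0.43, 0.36, 0.28
lx·mx for x ≥ 4: 0.72, 0.28 → sum = 1
V_4 = 1 / l_4 = 1 / 0.36 = 2.777778… → 2.778

2.778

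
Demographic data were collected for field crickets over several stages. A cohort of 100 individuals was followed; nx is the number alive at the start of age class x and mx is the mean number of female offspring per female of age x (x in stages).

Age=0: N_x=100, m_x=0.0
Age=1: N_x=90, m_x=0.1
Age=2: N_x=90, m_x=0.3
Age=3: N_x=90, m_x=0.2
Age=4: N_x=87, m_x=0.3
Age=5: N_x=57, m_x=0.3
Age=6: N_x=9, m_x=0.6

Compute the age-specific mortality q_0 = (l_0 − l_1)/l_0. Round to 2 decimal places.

lx = nx/n0 = nx/100: 1, 0.9, 0.9, 0.9, 0.87, 0.57, 0.09
q_0 = (l_0 − l_1) / l_0 = (1 − 0.9) / 1
     = 0.1 / 1 = 0.1 → 0.10

0.10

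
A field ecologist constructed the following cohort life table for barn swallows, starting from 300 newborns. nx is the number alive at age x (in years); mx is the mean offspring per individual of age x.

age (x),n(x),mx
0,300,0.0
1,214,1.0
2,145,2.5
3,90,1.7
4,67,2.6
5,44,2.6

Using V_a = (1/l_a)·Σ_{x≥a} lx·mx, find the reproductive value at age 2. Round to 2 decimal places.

lx = nx/n0 = nx/300: 1, 0.71333…, 0.48333…, 0.3, 0.22333…, 0.14667…
lx·mx for x ≥ 2: 1.208333…, 0.51, 0.580667…, 0.381333… → sum = 2.680333…
V_2 = 2.680333… / l_2 = 2.680333… / 0.483333… = 5.545517… → 5.55

5.55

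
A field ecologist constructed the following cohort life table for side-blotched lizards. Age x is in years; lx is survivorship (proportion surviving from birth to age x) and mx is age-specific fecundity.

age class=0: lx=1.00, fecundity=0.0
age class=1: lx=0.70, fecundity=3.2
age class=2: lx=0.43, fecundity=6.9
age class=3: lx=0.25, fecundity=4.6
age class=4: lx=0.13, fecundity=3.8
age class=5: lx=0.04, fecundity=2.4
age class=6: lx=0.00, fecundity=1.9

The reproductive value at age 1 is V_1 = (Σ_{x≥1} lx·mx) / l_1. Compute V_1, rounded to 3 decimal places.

9.924

lx·mx for x ≥ 1: 2.24, 2.967, 1.15, 0.494, 0.096, 0 → sum = 6.947
V_1 = 6.947 / l_1 = 6.947 / 0.7 = 9.924286… → 9.924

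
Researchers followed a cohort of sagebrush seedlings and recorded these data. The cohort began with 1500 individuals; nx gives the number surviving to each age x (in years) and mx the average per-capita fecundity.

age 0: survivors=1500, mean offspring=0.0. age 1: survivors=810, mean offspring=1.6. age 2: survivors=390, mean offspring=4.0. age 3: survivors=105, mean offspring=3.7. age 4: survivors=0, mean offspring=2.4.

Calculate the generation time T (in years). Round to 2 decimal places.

1.72

lx = nx/n0 = nx/1500: 1, 0.54, 0.26, 0.07, 0
lx·mx: 0, 0.864, 1.04, 0.259, 0 → R0 = 2.163
x·lx·mx: 0, 0.864, 2.08, 0.777, 0 → Σ = 3.721
T = 3.721 / 2.163 = 1.720296… → 1.72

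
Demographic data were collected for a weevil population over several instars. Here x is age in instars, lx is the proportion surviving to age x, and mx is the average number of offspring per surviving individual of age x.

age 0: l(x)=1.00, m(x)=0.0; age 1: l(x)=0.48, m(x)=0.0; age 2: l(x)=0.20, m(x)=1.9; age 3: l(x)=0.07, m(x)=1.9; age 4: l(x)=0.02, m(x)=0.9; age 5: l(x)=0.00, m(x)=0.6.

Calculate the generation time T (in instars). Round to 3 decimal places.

2.318

lx·mx: 0, 0, 0.38, 0.133, 0.018, 0 → R0 = 0.531
x·lx·mx: 0, 0, 0.76, 0.399, 0.072, 0 → Σ = 1.231
T = 1.231 / 0.531 = 2.318267… → 2.318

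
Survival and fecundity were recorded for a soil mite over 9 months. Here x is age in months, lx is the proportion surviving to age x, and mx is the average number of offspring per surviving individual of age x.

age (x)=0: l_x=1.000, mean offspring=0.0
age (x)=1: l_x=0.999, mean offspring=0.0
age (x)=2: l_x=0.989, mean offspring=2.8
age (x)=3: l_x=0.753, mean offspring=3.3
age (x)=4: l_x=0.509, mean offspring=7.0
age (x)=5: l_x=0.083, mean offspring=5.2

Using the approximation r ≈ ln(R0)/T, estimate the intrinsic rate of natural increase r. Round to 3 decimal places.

0.700

R0 = Σ lx·mx = 0 + 0 + 2.7692 + 2.4849 + 3.563 + 0.4316 = 9.2487
Σ x·lx·mx = 29.4031; T = 29.4031/9.2487 = 3.17916…
r ≈ ln(R0)/T = ln(9.2487)/3.17916… = 0.69971… → 0.700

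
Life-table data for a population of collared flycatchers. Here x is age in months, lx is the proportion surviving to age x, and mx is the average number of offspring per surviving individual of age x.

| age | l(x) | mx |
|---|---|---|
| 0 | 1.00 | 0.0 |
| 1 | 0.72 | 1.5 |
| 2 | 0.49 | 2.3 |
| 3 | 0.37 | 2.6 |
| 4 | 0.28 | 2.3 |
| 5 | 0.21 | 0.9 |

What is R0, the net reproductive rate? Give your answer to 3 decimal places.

4.002

lx·mx by age: 0, 1.08, 1.127, 0.962, 0.644, 0.189
R0 = Σ lx·mx = 4.002 → 4.002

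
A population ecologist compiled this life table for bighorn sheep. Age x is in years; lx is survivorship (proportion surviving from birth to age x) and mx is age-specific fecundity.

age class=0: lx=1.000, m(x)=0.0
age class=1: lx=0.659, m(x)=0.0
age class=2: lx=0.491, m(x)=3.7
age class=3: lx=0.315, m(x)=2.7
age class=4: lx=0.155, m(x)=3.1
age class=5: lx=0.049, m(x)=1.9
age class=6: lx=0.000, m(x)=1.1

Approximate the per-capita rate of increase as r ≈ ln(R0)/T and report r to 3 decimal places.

0.445

R0 = Σ lx·mx = 0 + 0 + 1.8167 + 0.8505 + 0.4805 + 0.0931 + 0 = 3.2408
Σ x·lx·mx = 8.5724; T = 8.5724/3.2408 = 2.64515…
r ≈ ln(R0)/T = ln(3.2408)/2.64515… = 0.44452… → 0.445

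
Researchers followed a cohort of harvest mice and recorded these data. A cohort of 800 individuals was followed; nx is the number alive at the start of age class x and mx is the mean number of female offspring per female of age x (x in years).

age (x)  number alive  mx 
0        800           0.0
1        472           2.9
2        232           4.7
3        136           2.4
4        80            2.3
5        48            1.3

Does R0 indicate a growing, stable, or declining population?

growing

lx = nx/n0 = nx/800: 1, 0.59, 0.29, 0.17, 0.1, 0.06
R0 = Σ lx·mx = 0 + 1.711 + 1.363 + 0.408 + 0.23 + 0.078 = 3.79
R0 > 1, so the population is growing.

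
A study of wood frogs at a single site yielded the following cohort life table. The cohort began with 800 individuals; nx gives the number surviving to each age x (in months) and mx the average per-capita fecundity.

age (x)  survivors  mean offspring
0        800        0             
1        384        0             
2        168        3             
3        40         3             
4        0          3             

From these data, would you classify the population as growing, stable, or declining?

lx = nx/n0 = nx/800: 1, 0.48, 0.21, 0.05, 0
R0 = Σ lx·mx = 0 + 0 + 0.63 + 0.15 + 0 = 0.78
R0 < 1, so the population is declining.

declining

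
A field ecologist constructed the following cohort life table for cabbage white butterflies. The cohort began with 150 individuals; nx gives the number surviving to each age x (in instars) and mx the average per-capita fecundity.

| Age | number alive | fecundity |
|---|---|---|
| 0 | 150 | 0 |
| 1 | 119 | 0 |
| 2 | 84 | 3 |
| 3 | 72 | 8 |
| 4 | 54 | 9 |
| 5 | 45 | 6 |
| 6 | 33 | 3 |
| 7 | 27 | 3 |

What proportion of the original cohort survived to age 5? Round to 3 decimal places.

l_5 = n_5/n_0 = 45/150 = 0.3 → 0.300

0.300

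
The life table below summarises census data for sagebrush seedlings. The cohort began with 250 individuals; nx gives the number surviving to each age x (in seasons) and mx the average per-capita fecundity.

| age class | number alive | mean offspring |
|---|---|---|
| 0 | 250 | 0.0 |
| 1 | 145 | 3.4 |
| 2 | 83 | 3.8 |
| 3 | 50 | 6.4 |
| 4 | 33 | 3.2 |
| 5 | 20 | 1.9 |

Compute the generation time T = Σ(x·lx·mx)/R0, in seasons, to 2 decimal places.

2.12

lx = nx/n0 = nx/250: 1, 0.58, 0.332, 0.2, 0.132, 0.08
lx·mx: 0, 1.972, 1.2616, 1.28, 0.4224, 0.152 → R0 = 5.088
x·lx·mx: 0, 1.972, 2.5232, 3.84, 1.6896, 0.76 → Σ = 10.7848
T = 10.7848 / 5.088 = 2.119654… → 2.12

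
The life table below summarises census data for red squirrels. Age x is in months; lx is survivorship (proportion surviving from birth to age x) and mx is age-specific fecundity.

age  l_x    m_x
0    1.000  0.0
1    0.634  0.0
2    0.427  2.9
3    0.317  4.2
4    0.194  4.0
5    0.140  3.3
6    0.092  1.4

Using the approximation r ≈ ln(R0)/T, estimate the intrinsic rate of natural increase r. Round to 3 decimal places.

0.426

R0 = Σ lx·mx = 0 + 0 + 1.2383 + 1.3314 + 0.776 + 0.462 + 0.1288 = 3.9365
Σ x·lx·mx = 12.6576; T = 12.6576/3.9365 = 3.21545…
r ≈ ln(R0)/T = ln(3.9365)/3.21545… = 0.42616… → 0.426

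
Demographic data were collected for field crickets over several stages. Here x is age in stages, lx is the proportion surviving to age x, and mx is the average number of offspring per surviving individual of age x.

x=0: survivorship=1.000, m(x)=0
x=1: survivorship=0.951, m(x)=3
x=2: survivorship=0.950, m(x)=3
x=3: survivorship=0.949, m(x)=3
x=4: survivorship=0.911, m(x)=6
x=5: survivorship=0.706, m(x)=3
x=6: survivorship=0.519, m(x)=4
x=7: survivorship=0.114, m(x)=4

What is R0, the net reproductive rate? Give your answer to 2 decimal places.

lx·mx by age: 0, 2.853, 2.85, 2.847, 5.466, 2.118, 2.076, 0.456
R0 = Σ lx·mx = 18.666 → 18.67

18.67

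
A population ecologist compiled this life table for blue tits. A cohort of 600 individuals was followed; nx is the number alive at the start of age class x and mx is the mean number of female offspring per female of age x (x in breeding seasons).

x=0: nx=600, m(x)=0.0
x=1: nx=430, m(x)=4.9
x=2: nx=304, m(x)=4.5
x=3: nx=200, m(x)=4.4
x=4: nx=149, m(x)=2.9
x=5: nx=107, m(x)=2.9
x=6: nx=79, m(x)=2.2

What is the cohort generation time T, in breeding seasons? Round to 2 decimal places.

lx = nx/n0 = nx/600: 1, 0.71667…, 0.50667…, 0.33333…, 0.24833…, 0.17833…, 0.13167…
lx·mx: 0, 3.511667…, 2.28…, 1.466667…, 0.720167…, 0.517167…, 0.289667… → R0 = 8.785333…
x·lx·mx: 0, 3.511667…, 4.56…, 4.4…, 2.880667…, 2.585833…, 1.738… → Σ = 19.676167…
T = 19.676167… / 8.785333… = 2.239661… → 2.24

2.24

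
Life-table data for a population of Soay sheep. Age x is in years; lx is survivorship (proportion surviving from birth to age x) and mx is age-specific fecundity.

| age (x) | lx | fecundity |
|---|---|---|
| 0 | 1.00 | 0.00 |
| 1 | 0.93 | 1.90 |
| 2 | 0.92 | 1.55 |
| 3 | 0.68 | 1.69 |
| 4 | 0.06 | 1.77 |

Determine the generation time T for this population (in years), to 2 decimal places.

lx·mx: 0, 1.767, 1.426, 1.1492, 0.1062 → R0 = 4.4484
x·lx·mx: 0, 1.767, 2.852, 3.4476, 0.4248 → Σ = 8.4914
T = 8.4914 / 4.4484 = 1.908866… → 1.91

1.91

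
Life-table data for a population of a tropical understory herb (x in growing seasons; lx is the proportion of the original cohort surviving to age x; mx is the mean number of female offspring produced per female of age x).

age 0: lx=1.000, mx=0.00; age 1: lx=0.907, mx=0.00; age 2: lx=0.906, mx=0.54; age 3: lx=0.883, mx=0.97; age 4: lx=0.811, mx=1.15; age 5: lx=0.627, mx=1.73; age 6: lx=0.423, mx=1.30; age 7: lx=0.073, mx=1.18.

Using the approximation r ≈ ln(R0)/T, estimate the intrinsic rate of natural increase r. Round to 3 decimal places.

R0 = Σ lx·mx = 0 + 0 + 0.48924 + 0.85651 + 0.93265 + 1.08471 + 0.5499 + 0.08614 = 3.99915
Σ x·lx·mx = 16.60454; T = 16.60454/3.99915 = 4.15202…
r ≈ ln(R0)/T = ln(3.99915)/4.15202… = 0.33383… → 0.334

0.334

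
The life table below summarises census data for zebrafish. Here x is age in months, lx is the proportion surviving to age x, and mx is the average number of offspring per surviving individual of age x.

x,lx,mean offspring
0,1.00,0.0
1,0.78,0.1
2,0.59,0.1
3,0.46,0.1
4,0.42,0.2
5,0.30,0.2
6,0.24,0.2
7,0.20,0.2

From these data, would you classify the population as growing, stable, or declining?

declining

R0 = Σ lx·mx = 0 + 0.078 + 0.059 + 0.046 + 0.084 + 0.06 + 0.048 + 0.04 = 0.415
R0 < 1, so the population is declining.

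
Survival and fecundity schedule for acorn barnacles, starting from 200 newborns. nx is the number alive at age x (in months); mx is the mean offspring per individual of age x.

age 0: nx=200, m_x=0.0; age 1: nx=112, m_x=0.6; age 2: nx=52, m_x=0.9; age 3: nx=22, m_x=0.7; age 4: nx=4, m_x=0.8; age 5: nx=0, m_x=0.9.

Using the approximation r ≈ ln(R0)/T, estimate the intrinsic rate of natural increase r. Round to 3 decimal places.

lx = nx/n0 = nx/200: 1, 0.56, 0.26, 0.11, 0.02, 0
R0 = Σ lx·mx = 0 + 0.336 + 0.234 + 0.077 + 0.016 + 0 = 0.663
Σ x·lx·mx = 1.099; T = 1.099/0.663 = 1.65762…
r ≈ ln(R0)/T = ln(0.663)/1.65762… = -0.24793… → -0.248

-0.248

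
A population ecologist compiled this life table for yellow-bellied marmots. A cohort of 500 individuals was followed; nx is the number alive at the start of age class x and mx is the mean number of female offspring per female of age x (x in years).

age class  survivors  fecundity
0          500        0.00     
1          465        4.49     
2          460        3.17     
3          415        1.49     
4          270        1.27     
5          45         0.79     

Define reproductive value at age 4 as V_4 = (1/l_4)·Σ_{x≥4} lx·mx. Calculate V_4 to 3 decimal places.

lx = nx/n0 = nx/500: 1, 0.93, 0.92, 0.83, 0.54, 0.09
lx·mx for x ≥ 4: 0.6858, 0.0711 → sum = 0.7569
V_4 = 0.7569 / l_4 = 0.7569 / 0.54 = 1.401667… → 1.402

1.402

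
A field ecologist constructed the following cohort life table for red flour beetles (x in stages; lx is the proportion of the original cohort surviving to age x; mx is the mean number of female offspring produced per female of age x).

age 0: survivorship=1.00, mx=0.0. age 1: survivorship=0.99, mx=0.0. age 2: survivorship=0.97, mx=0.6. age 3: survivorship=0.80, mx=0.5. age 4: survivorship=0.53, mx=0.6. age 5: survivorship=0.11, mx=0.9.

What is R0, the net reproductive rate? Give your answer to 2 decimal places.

lx·mx by age: 0, 0, 0.582, 0.4, 0.318, 0.099
R0 = Σ lx·mx = 1.399 → 1.40

1.40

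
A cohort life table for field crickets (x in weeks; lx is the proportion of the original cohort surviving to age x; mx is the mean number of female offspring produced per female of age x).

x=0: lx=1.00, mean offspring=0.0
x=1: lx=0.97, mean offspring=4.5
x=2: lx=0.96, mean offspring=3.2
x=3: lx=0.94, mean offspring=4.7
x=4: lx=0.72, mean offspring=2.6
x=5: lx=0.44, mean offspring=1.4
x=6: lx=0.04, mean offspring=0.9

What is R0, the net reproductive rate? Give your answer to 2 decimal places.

lx·mx by age: 0, 4.365, 3.072, 4.418, 1.872, 0.616, 0.036
R0 = Σ lx·mx = 14.379 → 14.38

14.38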